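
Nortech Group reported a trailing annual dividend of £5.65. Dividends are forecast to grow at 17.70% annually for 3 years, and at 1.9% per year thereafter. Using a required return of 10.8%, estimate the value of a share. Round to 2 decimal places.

£96.69

Two-stage DDM. Project D₁…D_3 at 0.177, terminal growth 0.019, discount at r = 0.108.
D_1 = 6.6501
D_2 = 7.8271
D_3 = 9.2125
Terminal value at t=3: TV = D_4/(r−g) = 9.3875/(0.108−0.019) = 105.4780
P₀ = 6.6501/(1+0.108)^1 + 7.8271/(1+0.108)^2 + 9.2125/(1+0.108)^3 + 105.4780/(1+0.108)^3 = 96.6931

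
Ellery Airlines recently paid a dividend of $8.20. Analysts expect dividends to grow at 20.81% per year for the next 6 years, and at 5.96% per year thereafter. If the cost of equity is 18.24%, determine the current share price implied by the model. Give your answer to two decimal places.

Two-stage DDM. Project D₁…D_6 at 0.2081, terminal growth 0.0596, discount at r = 0.1824.
D_1 = 9.9064
D_2 = 11.9679
D_3 = 14.4585
D_4 = 17.4673
D_5 = 21.1022
D_6 = 25.4936
Terminal value at t=6: TV = D_7/(r−g) = 27.0130/(0.1824−0.0596) = 219.9757
P₀ = 9.9064/(1+0.1824)^1 + 11.9679/(1+0.1824)^2 + 14.4585/(1+0.1824)^3 + 17.4673/(1+0.1824)^4 + 21.1022/(1+0.1824)^5 + 25.4936/(1+0.1824)^6 + 219.9757/(1+0.1824)^6 = 133.5800

$133.58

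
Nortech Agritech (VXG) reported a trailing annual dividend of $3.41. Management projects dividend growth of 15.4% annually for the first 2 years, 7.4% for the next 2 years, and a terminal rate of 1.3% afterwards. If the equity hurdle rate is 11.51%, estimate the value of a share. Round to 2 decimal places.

Three-stage DDM. Project D₁…D_4; terminal Gordon value at t=4 with g = 0.013; discount at r = 0.1151.
D_1 = 3.9351
D_2 = 4.5412
D_3 = 4.8772
D_4 = 5.2381
TV_4 = 5.3062/(0.1151−0.013) = 51.9707
P₀ = Σ Dₜ/(1+r)ᵗ + TV_4/(1+r)^4 = 47.6990

$47.70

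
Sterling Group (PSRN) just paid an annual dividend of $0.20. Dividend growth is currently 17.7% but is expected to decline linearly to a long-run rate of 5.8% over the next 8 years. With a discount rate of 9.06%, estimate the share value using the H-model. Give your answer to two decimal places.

H-model: P₀ = D₀[(1+g_L) + H(g_S−g_L)]/(r−g_L), with H = 8/2 = 4.
P₀ = 0.20 × [(1+0.058) + 4×(0.177−0.058)] / (0.0906−0.058)
   = 0.20 × 1.5340 / 0.0326 = 9.4110

$9.41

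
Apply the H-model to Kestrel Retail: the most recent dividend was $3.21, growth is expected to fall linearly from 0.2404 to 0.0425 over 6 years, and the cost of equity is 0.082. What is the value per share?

H-model: P₀ = D₀[(1+g_L) + H(g_S−g_L)]/(r−g_L), with H = 6/2 = 3.
P₀ = 3.21 × [(1+0.0425) + 3×(0.2404−0.0425)] / (0.082−0.0425)
   = 3.21 × 1.6362 / 0.0395 = 132.9671

$132.97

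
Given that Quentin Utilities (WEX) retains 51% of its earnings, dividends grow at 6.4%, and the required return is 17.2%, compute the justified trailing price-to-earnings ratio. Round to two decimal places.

4.83

Payout ratio b = 1 − 0.51 = 0.49.
Justified trailing P/E = b(1+g)/(r−g) = 0.49×(1+0.064)/(0.172−0.064) = 4.8274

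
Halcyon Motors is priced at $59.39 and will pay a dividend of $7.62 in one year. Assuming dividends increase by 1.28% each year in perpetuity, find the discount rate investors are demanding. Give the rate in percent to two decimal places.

Rearranging the constant-growth DDM: r = D₁/P₀ + g.
r = 7.6200 / 59.39 + 0.0128 = 0.12830 + 0.0128 = 0.14110

14.11%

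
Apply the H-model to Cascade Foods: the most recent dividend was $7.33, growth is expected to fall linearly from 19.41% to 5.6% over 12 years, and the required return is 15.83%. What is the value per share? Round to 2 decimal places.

H-model: P₀ = D₀[(1+g_L) + H(g_S−g_L)]/(r−g_L), with H = 12/2 = 6.
P₀ = 7.33 × [(1+0.056) + 6×(0.1941−0.056)] / (0.1583−0.056)
   = 7.33 × 1.8846 / 0.1023 = 135.0354

$135.04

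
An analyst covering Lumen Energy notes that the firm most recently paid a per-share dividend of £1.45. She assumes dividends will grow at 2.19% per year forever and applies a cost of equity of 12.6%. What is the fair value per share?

Gordon growth model: P₀ = D₁/(r − g). D₁ = 1.45 × (1 + 0.0219) = 1.4818.
P₀ = 1.4818 / (0.126 − 0.0219) = 1.4818 / 0.1041 = 14.2340

£14.23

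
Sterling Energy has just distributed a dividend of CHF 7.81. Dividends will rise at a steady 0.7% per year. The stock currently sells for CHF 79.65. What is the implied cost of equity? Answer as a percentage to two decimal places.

Rearranging the constant-growth DDM: r = D₁/P₀ + g.
D₁ = 7.81 × (1 + 0.007) = 7.8647.
r = 7.8647 / 79.65 + 0.007 = 0.09874 + 0.007 = 0.10574

10.57%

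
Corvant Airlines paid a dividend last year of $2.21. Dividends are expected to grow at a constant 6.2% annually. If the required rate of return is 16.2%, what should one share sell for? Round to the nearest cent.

$23.47

Gordon growth model: P₀ = D₁/(r − g). D₁ = 2.21 × (1 + 0.062) = 2.3470.
P₀ = 2.3470 / (0.162 − 0.062) = 2.3470 / 0.1 = 23.4702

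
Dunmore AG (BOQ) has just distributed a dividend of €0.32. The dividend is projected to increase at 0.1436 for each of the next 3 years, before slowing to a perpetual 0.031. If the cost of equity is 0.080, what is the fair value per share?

€9.07

Two-stage DDM. Project D₁…D_3 at 0.1436, terminal growth 0.031, discount at r = 0.08.
D_1 = 0.3660
D_2 = 0.4185
D_3 = 0.4786
Terminal value at t=3: TV = D_4/(r−g) = 0.4934/(0.08−0.031) = 10.0701
P₀ = 0.3660/(1+0.08)^1 + 0.4185/(1+0.08)^2 + 0.4786/(1+0.08)^3 + 10.0701/(1+0.08)^3 = 9.0716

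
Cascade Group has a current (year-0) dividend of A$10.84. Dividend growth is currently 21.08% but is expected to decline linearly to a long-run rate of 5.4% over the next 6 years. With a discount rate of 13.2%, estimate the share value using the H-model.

A$211.85

H-model: P₀ = D₀[(1+g_L) + H(g_S−g_L)]/(r−g_L), with H = 6/2 = 3.
P₀ = 10.84 × [(1+0.054) + 3×(0.2108−0.054)] / (0.132−0.054)
   = 10.84 × 1.5244 / 0.078 = 211.8525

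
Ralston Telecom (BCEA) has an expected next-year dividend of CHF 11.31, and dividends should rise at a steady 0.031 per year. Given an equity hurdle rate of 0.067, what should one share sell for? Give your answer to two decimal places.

CHF 314.17

Gordon growth model: P₀ = D₁/(r − g), with D₁ = 11.31 given directly.
P₀ = 11.3100 / (0.067 − 0.031) = 11.3100 / 0.036 = 314.1667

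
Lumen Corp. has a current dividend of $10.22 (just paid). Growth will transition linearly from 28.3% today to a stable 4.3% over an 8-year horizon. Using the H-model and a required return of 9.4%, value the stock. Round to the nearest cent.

$401.39

H-model: P₀ = D₀[(1+g_L) + H(g_S−g_L)]/(r−g_L), with H = 8/2 = 4.
P₀ = 10.22 × [(1+0.043) + 4×(0.283−0.043)] / (0.094−0.043)
   = 10.22 × 2.0030 / 0.051 = 401.3855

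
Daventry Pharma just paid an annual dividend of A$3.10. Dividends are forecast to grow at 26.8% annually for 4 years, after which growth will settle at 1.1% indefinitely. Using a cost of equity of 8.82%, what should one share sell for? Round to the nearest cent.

A$93.28

Two-stage DDM. Project D₁…D_4 at 0.268, terminal growth 0.011, discount at r = 0.0882.
D_1 = 3.9308
D_2 = 4.9843
D_3 = 6.3200
D_4 = 8.0138
Terminal value at t=4: TV = D_5/(r−g) = 8.1020/(0.0882−0.011) = 104.9476
P₀ = 3.9308/(1+0.0882)^1 + 4.9843/(1+0.0882)^2 + 6.3200/(1+0.0882)^3 + 8.0138/(1+0.0882)^4 + 104.9476/(1+0.0882)^4 = 93.2812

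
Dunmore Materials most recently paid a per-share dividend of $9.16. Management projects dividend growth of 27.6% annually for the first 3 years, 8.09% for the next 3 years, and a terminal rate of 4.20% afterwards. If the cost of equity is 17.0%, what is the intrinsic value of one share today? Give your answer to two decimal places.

Three-stage DDM. Project D₁…D_6; terminal Gordon value at t=6 with g = 0.042; discount at r = 0.17.
D_1 = 11.6882
D_2 = 14.9141
D_3 = 19.0304
D_4 = 20.5699
D_5 = 22.2340
D_6 = 24.0328
TV_6 = 25.0422/(0.17−0.042) = 195.6419
P₀ = Σ Dₜ/(1+r)ᵗ + TV_6/(1+r)^6 = 139.5228

$139.52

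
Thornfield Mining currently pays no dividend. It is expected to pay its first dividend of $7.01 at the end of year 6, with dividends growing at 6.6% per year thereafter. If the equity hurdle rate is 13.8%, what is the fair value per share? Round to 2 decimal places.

Deferred-dividend DDM. At t=5 the remaining stream is a growing perpetuity with first payment D_6 = 7.01.
V_5 = D_6/(r−g) = 7.01/(0.138−0.066) = 97.3611
P₀ = V_5/(1+r)^5 = 97.3611/(1+0.138)^5 = 51.0122

$51.01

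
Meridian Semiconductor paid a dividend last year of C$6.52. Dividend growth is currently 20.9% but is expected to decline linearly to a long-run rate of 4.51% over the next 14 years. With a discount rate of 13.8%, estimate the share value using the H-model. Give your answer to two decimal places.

H-model: P₀ = D₀[(1+g_L) + H(g_S−g_L)]/(r−g_L), with H = 14/2 = 7.
P₀ = 6.52 × [(1+0.0451) + 7×(0.209−0.0451)] / (0.138−0.0451)
   = 6.52 × 2.1924 / 0.0929 = 153.8692

C$153.87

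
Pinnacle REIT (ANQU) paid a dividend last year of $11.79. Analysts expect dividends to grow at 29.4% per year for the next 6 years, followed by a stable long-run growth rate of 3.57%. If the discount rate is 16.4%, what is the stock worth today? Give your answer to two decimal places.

Two-stage DDM. Project D₁…D_6 at 0.294, terminal growth 0.0357, discount at r = 0.164.
D_1 = 15.2563
D_2 = 19.7416
D_3 = 25.5456
D_4 = 33.0560
D_5 = 42.7745
D_6 = 55.3502
Terminal value at t=6: TV = D_7/(r−g) = 57.3262/(0.164−0.0357) = 446.8140
P₀ = 15.2563/(1+0.164)^1 + 19.7416/(1+0.164)^2 + 25.5456/(1+0.164)^3 + 33.0560/(1+0.164)^4 + 42.7745/(1+0.164)^5 + 55.3502/(1+0.164)^6 + 446.8140/(1+0.164)^6 = 283.7962

$283.80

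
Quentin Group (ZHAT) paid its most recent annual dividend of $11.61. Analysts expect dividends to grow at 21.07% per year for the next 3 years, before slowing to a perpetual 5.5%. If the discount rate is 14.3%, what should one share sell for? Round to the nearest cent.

Two-stage DDM. Project D₁…D_3 at 0.2107, terminal growth 0.055, discount at r = 0.143.
D_1 = 14.0562
D_2 = 17.0179
D_3 = 20.6035
Terminal value at t=3: TV = D_4/(r−g) = 21.7367/(0.143−0.055) = 247.0083
P₀ = 14.0562/(1+0.143)^1 + 17.0179/(1+0.143)^2 + 20.6035/(1+0.143)^3 + 247.0083/(1+0.143)^3 = 204.5356

$204.54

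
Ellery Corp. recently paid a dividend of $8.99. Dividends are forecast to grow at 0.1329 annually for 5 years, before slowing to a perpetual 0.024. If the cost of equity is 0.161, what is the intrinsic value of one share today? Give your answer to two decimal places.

$101.24

Two-stage DDM. Project D₁…D_5 at 0.1329, terminal growth 0.024, discount at r = 0.161.
D_1 = 10.1848
D_2 = 11.5383
D_3 = 13.0718
D_4 = 14.8090
D_5 = 16.7771
Terminal value at t=5: TV = D_6/(r−g) = 17.1798/(0.161−0.024) = 125.3998
P₀ = 10.1848/(1+0.161)^1 + 11.5383/(1+0.161)^2 + 13.0718/(1+0.161)^3 + 14.8090/(1+0.161)^4 + 16.7771/(1+0.161)^5 + 125.3998/(1+0.161)^5 = 101.2374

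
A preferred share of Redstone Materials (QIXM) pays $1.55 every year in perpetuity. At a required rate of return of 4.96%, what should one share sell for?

$31.25

Zero-growth DDM (perpetuity): P₀ = D/r = 1.55 / 0.0496 = 31.2500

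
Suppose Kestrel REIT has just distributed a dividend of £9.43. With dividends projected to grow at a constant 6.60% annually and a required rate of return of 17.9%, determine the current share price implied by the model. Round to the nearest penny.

Gordon growth model: P₀ = D₁/(r − g). D₁ = 9.43 × (1 + 0.066) = 10.0524.
P₀ = 10.0524 / (0.179 − 0.066) = 10.0524 / 0.113 = 88.9591

£88.96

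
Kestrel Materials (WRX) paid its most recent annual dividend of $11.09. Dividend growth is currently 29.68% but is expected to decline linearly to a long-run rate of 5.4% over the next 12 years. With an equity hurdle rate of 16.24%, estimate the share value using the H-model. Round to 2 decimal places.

H-model: P₀ = D₀[(1+g_L) + H(g_S−g_L)]/(r−g_L), with H = 12/2 = 6.
P₀ = 11.09 × [(1+0.054) + 6×(0.2968−0.054)] / (0.1624−0.054)
   = 11.09 × 2.5108 / 0.1084 = 256.8706

$256.87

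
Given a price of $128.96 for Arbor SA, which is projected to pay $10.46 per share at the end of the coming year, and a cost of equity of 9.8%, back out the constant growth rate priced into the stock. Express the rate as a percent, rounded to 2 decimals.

1.69%

From P₀ = D₁/(r − g), the implied growth is g = r − D₁/P₀.
g = 0.098 − 10.46/128.96 = 0.098 − 0.08111 = 0.01689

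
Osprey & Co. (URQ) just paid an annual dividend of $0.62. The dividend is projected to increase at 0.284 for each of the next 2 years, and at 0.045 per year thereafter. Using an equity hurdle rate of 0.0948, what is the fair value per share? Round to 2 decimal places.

$19.48

Two-stage DDM. Project D₁…D_2 at 0.284, terminal growth 0.045, discount at r = 0.0948.
D_1 = 0.7961
D_2 = 1.0222
Terminal value at t=2: TV = D_3/(r−g) = 1.0682/(0.0948−0.045) = 21.4491
P₀ = 0.7961/(1+0.0948)^1 + 1.0222/(1+0.0948)^2 + 21.4491/(1+0.0948)^2 = 19.4753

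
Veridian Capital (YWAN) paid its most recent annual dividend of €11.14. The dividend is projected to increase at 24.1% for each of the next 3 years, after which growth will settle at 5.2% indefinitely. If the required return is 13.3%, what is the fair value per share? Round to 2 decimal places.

€230.33

Two-stage DDM. Project D₁…D_3 at 0.241, terminal growth 0.052, discount at r = 0.133.
D_1 = 13.8247
D_2 = 17.1565
D_3 = 21.2912
Terminal value at t=3: TV = D_4/(r−g) = 22.3984/(0.133−0.052) = 276.5230
P₀ = 13.8247/(1+0.133)^1 + 17.1565/(1+0.133)^2 + 21.2912/(1+0.133)^3 + 276.5230/(1+0.133)^3 = 230.3319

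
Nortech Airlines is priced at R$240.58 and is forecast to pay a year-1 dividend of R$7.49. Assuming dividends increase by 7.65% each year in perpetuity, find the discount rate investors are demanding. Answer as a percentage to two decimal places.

10.76%

Rearranging the constant-growth DDM: r = D₁/P₀ + g.
r = 7.4900 / 240.58 + 0.0765 = 0.03113 + 0.0765 = 0.10763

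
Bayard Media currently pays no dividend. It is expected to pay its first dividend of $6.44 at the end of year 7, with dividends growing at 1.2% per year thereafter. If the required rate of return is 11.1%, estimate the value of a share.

Deferred-dividend DDM. At t=6 the remaining stream is a growing perpetuity with first payment D_7 = 6.44.
V_6 = D_7/(r−g) = 6.44/(0.111−0.012) = 65.0505
P₀ = V_6/(1+r)^6 = 65.0505/(1+0.111)^6 = 34.5913

$34.59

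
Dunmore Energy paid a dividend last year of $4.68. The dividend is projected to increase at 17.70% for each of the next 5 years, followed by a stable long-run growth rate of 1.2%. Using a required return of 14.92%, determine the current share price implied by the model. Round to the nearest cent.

Two-stage DDM. Project D₁…D_5 at 0.177, terminal growth 0.012, discount at r = 0.1492.
D_1 = 5.5084
D_2 = 6.4833
D_3 = 7.6309
D_4 = 8.9816
D_5 = 10.5713
Terminal value at t=5: TV = D_6/(r−g) = 10.6981/(0.1492−0.012) = 77.9749
P₀ = 5.5084/(1+0.1492)^1 + 6.4833/(1+0.1492)^2 + 7.6309/(1+0.1492)^3 + 8.9816/(1+0.1492)^4 + 10.5713/(1+0.1492)^5 + 77.9749/(1+0.1492)^5 = 64.0564

$64.06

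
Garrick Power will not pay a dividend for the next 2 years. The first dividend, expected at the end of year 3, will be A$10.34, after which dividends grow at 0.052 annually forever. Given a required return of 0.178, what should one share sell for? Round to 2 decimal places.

A$59.14

Deferred-dividend DDM. At t=2 the remaining stream is a growing perpetuity with first payment D_3 = 10.34.
V_2 = D_3/(r−g) = 10.34/(0.178−0.052) = 82.0635
P₀ = V_2/(1+r)^2 = 82.0635/(1+0.178)^2 = 59.1370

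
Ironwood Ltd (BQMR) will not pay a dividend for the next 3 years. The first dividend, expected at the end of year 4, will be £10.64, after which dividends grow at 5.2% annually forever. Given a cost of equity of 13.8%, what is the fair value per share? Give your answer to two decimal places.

Deferred-dividend DDM. At t=3 the remaining stream is a growing perpetuity with first payment D_4 = 10.64.
V_3 = D_4/(r−g) = 10.64/(0.138−0.052) = 123.7209
P₀ = V_3/(1+r)^3 = 123.7209/(1+0.138)^3 = 83.9492

£83.95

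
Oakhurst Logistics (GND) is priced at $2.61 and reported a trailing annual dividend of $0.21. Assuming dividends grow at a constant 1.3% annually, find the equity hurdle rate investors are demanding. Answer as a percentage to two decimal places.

Rearranging the constant-growth DDM: r = D₁/P₀ + g.
D₁ = 0.21 × (1 + 0.013) = 0.2127.
r = 0.2127 / 2.61 + 0.013 = 0.08151 + 0.013 = 0.09451

9.45%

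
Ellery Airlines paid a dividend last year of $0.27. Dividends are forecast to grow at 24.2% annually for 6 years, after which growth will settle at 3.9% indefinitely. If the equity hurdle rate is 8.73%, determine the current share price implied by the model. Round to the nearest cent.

Two-stage DDM. Project D₁…D_6 at 0.242, terminal growth 0.039, discount at r = 0.0873.
D_1 = 0.3353
D_2 = 0.4165
D_3 = 0.5173
D_4 = 0.6425
D_5 = 0.7979
D_6 = 0.9910
Terminal value at t=6: TV = D_7/(r−g) = 1.0297/(0.0873−0.039) = 21.3188
P₀ = 0.3353/(1+0.0873)^1 + 0.4165/(1+0.0873)^2 + 0.5173/(1+0.0873)^3 + 0.6425/(1+0.0873)^4 + 0.7979/(1+0.0873)^5 + 0.9910/(1+0.0873)^6 + 21.3188/(1+0.0873)^6 = 15.5499

$15.55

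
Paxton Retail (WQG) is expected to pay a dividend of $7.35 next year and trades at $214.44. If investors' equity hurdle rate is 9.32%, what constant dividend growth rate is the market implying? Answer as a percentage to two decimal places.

5.89%

From P₀ = D₁/(r − g), the implied growth is g = r − D₁/P₀.
g = 0.0932 − 7.35/214.44 = 0.0932 − 0.03428 = 0.05892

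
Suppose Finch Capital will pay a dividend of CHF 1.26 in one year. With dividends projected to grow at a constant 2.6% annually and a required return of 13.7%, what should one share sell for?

Gordon growth model: P₀ = D₁/(r − g), with D₁ = 1.26 given directly.
P₀ = 1.2600 / (0.137 − 0.026) = 1.2600 / 0.111 = 11.3514

CHF 11.35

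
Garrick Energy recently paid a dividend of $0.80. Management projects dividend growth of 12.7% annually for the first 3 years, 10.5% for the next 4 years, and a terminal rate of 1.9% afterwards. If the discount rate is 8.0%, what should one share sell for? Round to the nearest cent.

$23.11

Three-stage DDM. Project D₁…D_7; terminal Gordon value at t=7 with g = 0.019; discount at r = 0.08.
D_1 = 0.9016
D_2 = 1.0161
D_3 = 1.1451
D_4 = 1.2654
D_5 = 1.3983
D_6 = 1.5451
D_7 = 1.7073
TV_7 = 1.7397/(0.08−0.019) = 28.5204
P₀ = Σ Dₜ/(1+r)ᵗ + TV_7/(1+r)^7 = 23.1080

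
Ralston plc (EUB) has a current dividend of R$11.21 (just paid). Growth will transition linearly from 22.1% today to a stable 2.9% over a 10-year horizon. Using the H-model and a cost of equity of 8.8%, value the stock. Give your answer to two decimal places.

R$377.91

H-model: P₀ = D₀[(1+g_L) + H(g_S−g_L)]/(r−g_L), with H = 10/2 = 5.
P₀ = 11.21 × [(1+0.029) + 5×(0.221−0.029)] / (0.088−0.029)
   = 11.21 × 1.9890 / 0.059 = 377.9100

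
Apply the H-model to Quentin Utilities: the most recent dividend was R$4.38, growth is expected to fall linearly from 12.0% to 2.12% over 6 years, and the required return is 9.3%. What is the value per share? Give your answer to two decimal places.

H-model: P₀ = D₀[(1+g_L) + H(g_S−g_L)]/(r−g_L), with H = 6/2 = 3.
P₀ = 4.38 × [(1+0.0212) + 3×(0.12−0.0212)] / (0.093−0.0212)
   = 4.38 × 1.3176 / 0.0718 = 80.3773

R$80.38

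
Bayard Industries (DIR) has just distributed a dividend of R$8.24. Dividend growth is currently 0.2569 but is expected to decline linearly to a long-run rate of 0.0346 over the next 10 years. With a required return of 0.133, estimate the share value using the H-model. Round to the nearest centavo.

H-model: P₀ = D₀[(1+g_L) + H(g_S−g_L)]/(r−g_L), with H = 10/2 = 5.
P₀ = 8.24 × [(1+0.0346) + 5×(0.2569−0.0346)] / (0.133−0.0346)
   = 8.24 × 2.1461 / 0.0984 = 179.7141

R$179.71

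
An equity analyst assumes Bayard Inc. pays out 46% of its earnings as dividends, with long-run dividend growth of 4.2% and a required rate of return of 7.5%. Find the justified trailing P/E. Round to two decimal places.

14.52

Justified trailing P/E = b(1+g)/(r−g) = 0.46×(1+0.042)/(0.075−0.042) = 14.5248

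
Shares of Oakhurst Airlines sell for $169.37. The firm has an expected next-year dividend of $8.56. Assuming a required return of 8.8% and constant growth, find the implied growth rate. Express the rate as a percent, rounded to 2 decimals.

From P₀ = D₁/(r − g), the implied growth is g = r − D₁/P₀.
g = 0.088 − 8.56/169.37 = 0.088 − 0.05054 = 0.03746

3.75%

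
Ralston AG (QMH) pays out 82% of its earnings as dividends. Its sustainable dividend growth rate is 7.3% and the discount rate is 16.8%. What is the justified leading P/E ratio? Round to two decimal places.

Justified leading P/E = b/(r−g) = 0.82/(0.168−0.073) = 8.6316

8.63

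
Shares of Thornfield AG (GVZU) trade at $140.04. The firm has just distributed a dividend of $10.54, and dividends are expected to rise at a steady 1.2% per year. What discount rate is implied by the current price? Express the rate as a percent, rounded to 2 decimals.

8.82%

Rearranging the constant-growth DDM: r = D₁/P₀ + g.
D₁ = 10.54 × (1 + 0.012) = 10.6665.
r = 10.6665 / 140.04 + 0.012 = 0.07617 + 0.012 = 0.08817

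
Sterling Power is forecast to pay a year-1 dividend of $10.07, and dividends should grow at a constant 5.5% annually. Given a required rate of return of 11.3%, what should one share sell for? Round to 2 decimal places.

Gordon growth model: P₀ = D₁/(r − g), with D₁ = 10.07 given directly.
P₀ = 10.0700 / (0.113 − 0.055) = 10.0700 / 0.058 = 173.6207

$173.62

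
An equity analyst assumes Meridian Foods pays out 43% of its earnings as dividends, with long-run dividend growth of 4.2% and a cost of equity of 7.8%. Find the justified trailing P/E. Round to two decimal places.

Justified trailing P/E = b(1+g)/(r−g) = 0.43×(1+0.042)/(0.078−0.042) = 12.4461

12.45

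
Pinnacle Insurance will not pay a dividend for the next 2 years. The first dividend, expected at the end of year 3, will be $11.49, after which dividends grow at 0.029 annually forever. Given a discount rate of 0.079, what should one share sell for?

Deferred-dividend DDM. At t=2 the remaining stream is a growing perpetuity with first payment D_3 = 11.49.
V_2 = D_3/(r−g) = 11.49/(0.079−0.029) = 229.8000
P₀ = V_2/(1+r)^2 = 229.8000/(1+0.079)^2 = 197.3818

$197.38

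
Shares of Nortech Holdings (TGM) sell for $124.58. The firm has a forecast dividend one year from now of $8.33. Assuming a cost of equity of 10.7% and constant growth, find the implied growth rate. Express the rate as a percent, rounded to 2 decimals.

4.01%

From P₀ = D₁/(r − g), the implied growth is g = r − D₁/P₀.
g = 0.107 − 8.33/124.58 = 0.107 − 0.06686 = 0.04014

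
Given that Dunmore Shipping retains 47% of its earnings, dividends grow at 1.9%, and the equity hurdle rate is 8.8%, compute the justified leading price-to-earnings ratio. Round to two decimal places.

7.68

Payout ratio b = 1 − 0.47 = 0.53.
Justified leading P/E = b/(r−g) = 0.53/(0.088−0.019) = 7.6812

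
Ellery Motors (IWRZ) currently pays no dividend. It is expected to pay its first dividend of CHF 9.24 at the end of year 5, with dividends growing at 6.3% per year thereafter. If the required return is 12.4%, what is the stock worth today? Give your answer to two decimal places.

CHF 94.90

Deferred-dividend DDM. At t=4 the remaining stream is a growing perpetuity with first payment D_5 = 9.24.
V_4 = D_5/(r−g) = 9.24/(0.124−0.063) = 151.4754
P₀ = V_4/(1+r)^4 = 151.4754/(1+0.124)^4 = 94.9023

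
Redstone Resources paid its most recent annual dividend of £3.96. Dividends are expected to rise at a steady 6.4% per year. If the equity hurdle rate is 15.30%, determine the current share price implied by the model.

£47.34

Gordon growth model: P₀ = D₁/(r − g). D₁ = 3.96 × (1 + 0.064) = 4.2134.
P₀ = 4.2134 / (0.153 − 0.064) = 4.2134 / 0.089 = 47.3420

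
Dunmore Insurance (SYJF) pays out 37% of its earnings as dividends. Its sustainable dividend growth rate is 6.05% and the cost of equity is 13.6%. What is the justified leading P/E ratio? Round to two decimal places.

Justified leading P/E = b/(r−g) = 0.37/(0.136−0.0605) = 4.9007

4.90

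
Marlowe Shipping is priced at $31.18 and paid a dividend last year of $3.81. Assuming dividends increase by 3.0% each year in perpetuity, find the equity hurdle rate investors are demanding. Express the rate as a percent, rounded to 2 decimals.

Rearranging the constant-growth DDM: r = D₁/P₀ + g.
D₁ = 3.81 × (1 + 0.03) = 3.9243.
r = 3.9243 / 31.18 + 0.03 = 0.12586 + 0.03 = 0.15586

15.59%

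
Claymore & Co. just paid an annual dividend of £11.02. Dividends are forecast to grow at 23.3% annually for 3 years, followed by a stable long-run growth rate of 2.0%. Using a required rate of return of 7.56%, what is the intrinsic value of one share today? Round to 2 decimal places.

Two-stage DDM. Project D₁…D_3 at 0.233, terminal growth 0.02, discount at r = 0.0756.
D_1 = 13.5877
D_2 = 16.7536
D_3 = 20.6572
Terminal value at t=3: TV = D_4/(r−g) = 21.0703/(0.0756−0.02) = 378.9625
P₀ = 13.5877/(1+0.0756)^1 + 16.7536/(1+0.0756)^2 + 20.6572/(1+0.0756)^3 + 378.9625/(1+0.0756)^3 = 348.2539

£348.25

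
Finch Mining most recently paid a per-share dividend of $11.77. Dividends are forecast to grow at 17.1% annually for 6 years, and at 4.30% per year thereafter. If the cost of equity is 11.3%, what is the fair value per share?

Two-stage DDM. Project D₁…D_6 at 0.171, terminal growth 0.043, discount at r = 0.113.
D_1 = 13.7827
D_2 = 16.1395
D_3 = 18.8994
D_4 = 22.1312
D_5 = 25.9156
D_6 = 30.3471
Terminal value at t=6: TV = D_7/(r−g) = 31.6521/(0.113−0.043) = 452.1725
P₀ = 13.7827/(1+0.113)^1 + 16.1395/(1+0.113)^2 + 18.8994/(1+0.113)^3 + 22.1312/(1+0.113)^4 + 25.9156/(1+0.113)^5 + 30.3471/(1+0.113)^6 + 452.1725/(1+0.113)^6 = 322.5456

$322.55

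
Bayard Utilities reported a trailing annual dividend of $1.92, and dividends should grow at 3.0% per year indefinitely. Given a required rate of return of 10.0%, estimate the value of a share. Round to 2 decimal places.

Gordon growth model: P₀ = D₁/(r − g). D₁ = 1.92 × (1 + 0.03) = 1.9776.
P₀ = 1.9776 / (0.1 − 0.03) = 1.9776 / 0.07 = 28.2514

$28.25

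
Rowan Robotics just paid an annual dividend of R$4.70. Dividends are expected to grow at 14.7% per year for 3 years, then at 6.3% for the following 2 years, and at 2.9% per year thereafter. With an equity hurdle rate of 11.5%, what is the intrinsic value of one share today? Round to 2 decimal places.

R$80.09

Three-stage DDM. Project D₁…D_5; terminal Gordon value at t=5 with g = 0.029; discount at r = 0.115.
D_1 = 5.3909
D_2 = 6.1834
D_3 = 7.0923
D_4 = 7.5391
D_5 = 8.0141
TV_5 = 8.2465/(0.115−0.029) = 95.8896
P₀ = Σ Dₜ/(1+r)ᵗ + TV_5/(1+r)^5 = 80.0943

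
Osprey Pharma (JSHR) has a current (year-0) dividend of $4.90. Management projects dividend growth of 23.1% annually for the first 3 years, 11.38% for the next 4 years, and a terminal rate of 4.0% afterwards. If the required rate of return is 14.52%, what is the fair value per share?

$93.57

Three-stage DDM. Project D₁…D_7; terminal Gordon value at t=7 with g = 0.04; discount at r = 0.1452.
D_1 = 6.0319
D_2 = 7.4253
D_3 = 9.1405
D_4 = 10.1807
D_5 = 11.3393
D_6 = 12.6297
D_7 = 14.0669
TV_7 = 14.6296/(0.1452−0.04) = 139.0646
P₀ = Σ Dₜ/(1+r)ᵗ + TV_7/(1+r)^7 = 93.5677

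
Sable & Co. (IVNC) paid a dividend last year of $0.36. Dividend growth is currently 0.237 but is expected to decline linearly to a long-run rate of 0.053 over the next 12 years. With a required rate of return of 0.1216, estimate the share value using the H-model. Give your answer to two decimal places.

H-model: P₀ = D₀[(1+g_L) + H(g_S−g_L)]/(r−g_L), with H = 12/2 = 6.
P₀ = 0.36 × [(1+0.053) + 6×(0.237−0.053)] / (0.1216−0.053)
   = 0.36 × 2.1570 / 0.0686 = 11.3195

$11.32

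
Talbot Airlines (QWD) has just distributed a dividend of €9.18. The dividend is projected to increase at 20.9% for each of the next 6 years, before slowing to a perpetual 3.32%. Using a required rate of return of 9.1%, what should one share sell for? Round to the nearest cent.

Two-stage DDM. Project D₁…D_6 at 0.209, terminal growth 0.0332, discount at r = 0.091.
D_1 = 11.0986
D_2 = 13.4182
D_3 = 16.2226
D_4 = 19.6132
D_5 = 23.7123
D_6 = 28.6682
Terminal value at t=6: TV = D_7/(r−g) = 29.6200/(0.091−0.0332) = 512.4565
P₀ = 11.0986/(1+0.091)^1 + 13.4182/(1+0.091)^2 + 16.2226/(1+0.091)^3 + 19.6132/(1+0.091)^4 + 23.7123/(1+0.091)^5 + 28.6682/(1+0.091)^6 + 512.4565/(1+0.091)^6 = 384.0076

€384.01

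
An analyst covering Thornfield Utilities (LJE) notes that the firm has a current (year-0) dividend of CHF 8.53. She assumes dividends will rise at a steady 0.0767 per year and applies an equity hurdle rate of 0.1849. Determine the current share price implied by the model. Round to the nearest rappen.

Gordon growth model: P₀ = D₁/(r − g). D₁ = 8.53 × (1 + 0.0767) = 9.1843.
P₀ = 9.1843 / (0.1849 − 0.0767) = 9.1843 / 0.1082 = 84.8822

CHF 84.88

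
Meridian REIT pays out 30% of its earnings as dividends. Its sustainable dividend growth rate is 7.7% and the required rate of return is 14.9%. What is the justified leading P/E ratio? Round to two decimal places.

4.17

Justified leading P/E = b/(r−g) = 0.30/(0.149−0.077) = 4.1667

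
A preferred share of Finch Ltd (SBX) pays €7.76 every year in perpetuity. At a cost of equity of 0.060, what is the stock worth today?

€129.33

Zero-growth DDM (perpetuity): P₀ = D/r = 7.76 / 0.06 = 129.3333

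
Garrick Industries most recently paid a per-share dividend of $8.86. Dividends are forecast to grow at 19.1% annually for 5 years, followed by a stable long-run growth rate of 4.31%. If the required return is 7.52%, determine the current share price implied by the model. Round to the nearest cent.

$540.98

Two-stage DDM. Project D₁…D_5 at 0.191, terminal growth 0.0431, discount at r = 0.0752.
D_1 = 10.5523
D_2 = 12.5677
D_3 = 14.9682
D_4 = 17.8271
D_5 = 21.2321
Terminal value at t=5: TV = D_6/(r−g) = 22.1472/(0.0752−0.0431) = 689.9434
P₀ = 10.5523/(1+0.0752)^1 + 12.5677/(1+0.0752)^2 + 14.9682/(1+0.0752)^3 + 17.8271/(1+0.0752)^4 + 21.2321/(1+0.0752)^5 + 689.9434/(1+0.0752)^5 = 540.9814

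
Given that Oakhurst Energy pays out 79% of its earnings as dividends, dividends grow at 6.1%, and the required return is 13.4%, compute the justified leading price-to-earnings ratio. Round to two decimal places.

10.82

Justified leading P/E = b/(r−g) = 0.79/(0.134−0.061) = 10.8219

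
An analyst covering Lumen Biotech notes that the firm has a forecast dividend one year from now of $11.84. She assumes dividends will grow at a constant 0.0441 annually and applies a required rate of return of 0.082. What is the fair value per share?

Gordon growth model: P₀ = D₁/(r − g), with D₁ = 11.84 given directly.
P₀ = 11.8400 / (0.082 − 0.0441) = 11.8400 / 0.0379 = 312.4011

$312.40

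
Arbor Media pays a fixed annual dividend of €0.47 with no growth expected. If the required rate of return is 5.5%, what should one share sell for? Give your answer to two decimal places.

Zero-growth DDM (perpetuity): P₀ = D/r = 0.47 / 0.055 = 8.5455

€8.55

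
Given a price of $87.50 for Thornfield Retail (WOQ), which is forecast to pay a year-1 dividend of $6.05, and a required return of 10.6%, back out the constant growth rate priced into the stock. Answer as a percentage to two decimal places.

3.69%

From P₀ = D₁/(r − g), the implied growth is g = r − D₁/P₀.
g = 0.106 − 6.05/87.50 = 0.106 − 0.06914 = 0.03686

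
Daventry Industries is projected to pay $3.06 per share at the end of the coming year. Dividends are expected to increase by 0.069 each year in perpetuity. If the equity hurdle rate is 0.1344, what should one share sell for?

$46.79

Gordon growth model: P₀ = D₁/(r − g), with D₁ = 3.06 given directly.
P₀ = 3.0600 / (0.1344 − 0.069) = 3.0600 / 0.0654 = 46.7890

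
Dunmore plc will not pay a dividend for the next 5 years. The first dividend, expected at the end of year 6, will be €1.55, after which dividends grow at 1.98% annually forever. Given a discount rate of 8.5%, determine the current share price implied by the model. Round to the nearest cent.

Deferred-dividend DDM. At t=5 the remaining stream is a growing perpetuity with first payment D_6 = 1.55.
V_5 = D_6/(r−g) = 1.55/(0.085−0.0198) = 23.7730
P₀ = V_5/(1+r)^5 = 23.7730/(1+0.085)^5 = 15.8101

€15.81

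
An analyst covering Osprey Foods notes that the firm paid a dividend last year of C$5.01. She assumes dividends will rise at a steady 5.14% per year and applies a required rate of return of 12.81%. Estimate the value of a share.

Gordon growth model: P₀ = D₁/(r − g). D₁ = 5.01 × (1 + 0.0514) = 5.2675.
P₀ = 5.2675 / (0.1281 − 0.0514) = 5.2675 / 0.0767 = 68.6768

C$68.68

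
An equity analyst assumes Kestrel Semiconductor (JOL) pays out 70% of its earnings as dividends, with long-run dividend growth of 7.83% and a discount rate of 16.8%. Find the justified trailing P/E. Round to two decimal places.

8.41

Justified trailing P/E = b(1+g)/(r−g) = 0.70×(1+0.0783)/(0.168−0.0783) = 8.4148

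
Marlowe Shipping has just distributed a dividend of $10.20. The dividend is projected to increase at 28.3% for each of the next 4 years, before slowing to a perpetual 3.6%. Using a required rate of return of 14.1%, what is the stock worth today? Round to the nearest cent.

$216.07

Two-stage DDM. Project D₁…D_4 at 0.283, terminal growth 0.036, discount at r = 0.141.
D_1 = 13.0866
D_2 = 16.7901
D_3 = 21.5417
D_4 = 27.6380
Terminal value at t=4: TV = D_5/(r−g) = 28.6330/(0.141−0.036) = 272.6950
P₀ = 13.0866/(1+0.141)^1 + 16.7901/(1+0.141)^2 + 21.5417/(1+0.141)^3 + 27.6380/(1+0.141)^4 + 272.6950/(1+0.141)^4 = 216.0668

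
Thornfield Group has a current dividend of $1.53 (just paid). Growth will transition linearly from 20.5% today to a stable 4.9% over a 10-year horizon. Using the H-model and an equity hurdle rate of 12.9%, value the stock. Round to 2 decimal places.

$34.98

H-model: P₀ = D₀[(1+g_L) + H(g_S−g_L)]/(r−g_L), with H = 10/2 = 5.
P₀ = 1.53 × [(1+0.049) + 5×(0.205−0.049)] / (0.129−0.049)
   = 1.53 × 1.8290 / 0.08 = 34.9796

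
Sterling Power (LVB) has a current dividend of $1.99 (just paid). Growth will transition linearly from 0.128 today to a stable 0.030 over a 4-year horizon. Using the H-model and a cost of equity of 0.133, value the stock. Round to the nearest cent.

H-model: P₀ = D₀[(1+g_L) + H(g_S−g_L)]/(r−g_L), with H = 4/2 = 2.
P₀ = 1.99 × [(1+0.03) + 2×(0.128−0.03)] / (0.133−0.03)
   = 1.99 × 1.2260 / 0.103 = 23.6868

$23.69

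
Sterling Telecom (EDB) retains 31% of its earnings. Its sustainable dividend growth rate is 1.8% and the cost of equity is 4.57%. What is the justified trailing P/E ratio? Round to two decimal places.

Payout ratio b = 1 − 0.31 = 0.69.
Justified trailing P/E = b(1+g)/(r−g) = 0.69×(1+0.018)/(0.0457−0.018) = 25.3581

25.36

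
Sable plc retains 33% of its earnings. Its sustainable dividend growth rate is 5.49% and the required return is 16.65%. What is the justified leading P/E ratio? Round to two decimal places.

Payout ratio b = 1 − 0.33 = 0.67.
Justified leading P/E = b/(r−g) = 0.67/(0.1665−0.0549) = 6.0036

6.00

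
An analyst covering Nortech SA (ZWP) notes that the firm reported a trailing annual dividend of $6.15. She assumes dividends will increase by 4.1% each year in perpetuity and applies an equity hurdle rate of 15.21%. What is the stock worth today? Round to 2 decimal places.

$57.63

Gordon growth model: P₀ = D₁/(r − g). D₁ = 6.15 × (1 + 0.041) = 6.4021.
P₀ = 6.4021 / (0.1521 − 0.041) = 6.4021 / 0.1111 = 57.6251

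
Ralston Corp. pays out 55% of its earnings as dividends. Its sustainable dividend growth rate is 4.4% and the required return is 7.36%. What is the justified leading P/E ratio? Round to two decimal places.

Justified leading P/E = b/(r−g) = 0.55/(0.0736−0.044) = 18.5811

18.58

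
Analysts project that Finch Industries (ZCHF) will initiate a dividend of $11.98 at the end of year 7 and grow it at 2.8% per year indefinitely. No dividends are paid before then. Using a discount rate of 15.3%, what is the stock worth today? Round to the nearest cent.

Deferred-dividend DDM. At t=6 the remaining stream is a growing perpetuity with first payment D_7 = 11.98.
V_6 = D_7/(r−g) = 11.98/(0.153−0.028) = 95.8400
P₀ = V_6/(1+r)^6 = 95.8400/(1+0.153)^6 = 40.7916

$40.79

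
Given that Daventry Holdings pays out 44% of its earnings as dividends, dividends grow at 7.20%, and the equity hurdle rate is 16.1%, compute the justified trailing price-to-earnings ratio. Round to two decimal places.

5.30

Justified trailing P/E = b(1+g)/(r−g) = 0.44×(1+0.072)/(0.161−0.072) = 5.2998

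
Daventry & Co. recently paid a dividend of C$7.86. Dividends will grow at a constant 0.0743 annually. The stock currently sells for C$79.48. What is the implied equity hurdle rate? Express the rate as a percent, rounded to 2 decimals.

Rearranging the constant-growth DDM: r = D₁/P₀ + g.
D₁ = 7.86 × (1 + 0.0743) = 8.4440.
r = 8.4440 / 79.48 + 0.0743 = 0.10624 + 0.0743 = 0.18054

18.05%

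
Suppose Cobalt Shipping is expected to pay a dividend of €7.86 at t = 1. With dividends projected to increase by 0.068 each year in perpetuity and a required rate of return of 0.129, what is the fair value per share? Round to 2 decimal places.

Gordon growth model: P₀ = D₁/(r − g), with D₁ = 7.86 given directly.
P₀ = 7.8600 / (0.129 − 0.068) = 7.8600 / 0.061 = 128.8525

€128.85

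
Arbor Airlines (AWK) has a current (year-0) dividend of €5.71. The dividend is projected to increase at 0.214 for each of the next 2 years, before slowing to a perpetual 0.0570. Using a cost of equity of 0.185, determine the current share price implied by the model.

€61.33

Two-stage DDM. Project D₁…D_2 at 0.214, terminal growth 0.057, discount at r = 0.185.
D_1 = 6.9319
D_2 = 8.4154
Terminal value at t=2: TV = D_3/(r−g) = 8.8951/(0.185−0.057) = 69.4926
P₀ = 6.9319/(1+0.185)^1 + 8.4154/(1+0.185)^2 + 69.4926/(1+0.185)^2 = 61.3309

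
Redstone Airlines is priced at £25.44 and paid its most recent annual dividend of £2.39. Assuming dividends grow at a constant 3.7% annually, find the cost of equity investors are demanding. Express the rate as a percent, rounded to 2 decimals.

Rearranging the constant-growth DDM: r = D₁/P₀ + g.
D₁ = 2.39 × (1 + 0.037) = 2.4784.
r = 2.4784 / 25.44 + 0.037 = 0.09742 + 0.037 = 0.13442

13.44%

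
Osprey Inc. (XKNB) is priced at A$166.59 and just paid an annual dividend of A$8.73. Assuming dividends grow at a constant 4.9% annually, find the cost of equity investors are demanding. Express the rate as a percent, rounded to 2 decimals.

Rearranging the constant-growth DDM: r = D₁/P₀ + g.
D₁ = 8.73 × (1 + 0.049) = 9.1578.
r = 9.1578 / 166.59 + 0.049 = 0.05497 + 0.049 = 0.10397

10.40%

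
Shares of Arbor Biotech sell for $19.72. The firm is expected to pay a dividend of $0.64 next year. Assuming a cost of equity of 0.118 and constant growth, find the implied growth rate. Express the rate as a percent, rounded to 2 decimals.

From P₀ = D₁/(r − g), the implied growth is g = r − D₁/P₀.
g = 0.118 − 0.64/19.72 = 0.118 − 0.03245 = 0.08555

8.55%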